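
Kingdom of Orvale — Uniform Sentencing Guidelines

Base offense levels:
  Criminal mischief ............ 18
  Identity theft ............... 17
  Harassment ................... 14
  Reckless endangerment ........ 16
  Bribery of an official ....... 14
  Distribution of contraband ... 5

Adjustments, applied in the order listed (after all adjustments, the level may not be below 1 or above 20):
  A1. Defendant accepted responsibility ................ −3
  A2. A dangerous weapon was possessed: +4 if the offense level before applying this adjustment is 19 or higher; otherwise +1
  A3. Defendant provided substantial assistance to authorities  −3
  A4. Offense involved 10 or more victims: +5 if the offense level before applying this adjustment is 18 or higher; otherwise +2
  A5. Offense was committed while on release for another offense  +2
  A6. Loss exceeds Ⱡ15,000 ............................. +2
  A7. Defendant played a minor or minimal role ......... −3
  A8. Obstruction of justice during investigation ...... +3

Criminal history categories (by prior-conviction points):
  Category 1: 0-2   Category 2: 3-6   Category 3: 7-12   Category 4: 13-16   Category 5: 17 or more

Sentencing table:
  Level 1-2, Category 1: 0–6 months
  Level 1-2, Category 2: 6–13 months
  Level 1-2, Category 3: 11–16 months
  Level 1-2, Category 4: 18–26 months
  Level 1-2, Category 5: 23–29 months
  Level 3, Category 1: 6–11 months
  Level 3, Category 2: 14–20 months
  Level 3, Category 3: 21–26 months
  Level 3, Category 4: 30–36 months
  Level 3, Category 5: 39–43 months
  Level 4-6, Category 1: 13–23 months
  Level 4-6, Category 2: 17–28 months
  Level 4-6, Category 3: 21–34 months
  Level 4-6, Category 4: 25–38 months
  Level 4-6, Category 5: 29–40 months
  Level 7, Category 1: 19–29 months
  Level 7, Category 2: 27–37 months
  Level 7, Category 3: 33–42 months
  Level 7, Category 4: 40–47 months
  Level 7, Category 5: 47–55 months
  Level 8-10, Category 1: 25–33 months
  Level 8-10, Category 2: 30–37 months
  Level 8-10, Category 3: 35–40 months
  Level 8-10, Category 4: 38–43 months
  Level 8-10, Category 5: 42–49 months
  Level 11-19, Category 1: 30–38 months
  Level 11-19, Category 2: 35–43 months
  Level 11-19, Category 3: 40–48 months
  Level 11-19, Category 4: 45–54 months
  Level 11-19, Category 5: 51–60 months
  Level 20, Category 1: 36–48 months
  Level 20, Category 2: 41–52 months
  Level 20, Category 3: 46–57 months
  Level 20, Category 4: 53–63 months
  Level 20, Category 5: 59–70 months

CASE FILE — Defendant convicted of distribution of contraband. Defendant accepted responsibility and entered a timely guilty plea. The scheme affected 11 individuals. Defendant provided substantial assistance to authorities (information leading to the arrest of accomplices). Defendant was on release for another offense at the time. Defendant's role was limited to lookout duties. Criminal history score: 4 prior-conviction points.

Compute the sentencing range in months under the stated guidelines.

6-13 months

Base offense level for distribution of contraband: 5.
A1 applies: 5 − 3 = 2.
A3 applies: 2 − 3 = -1.
A4 applies (level before this adjustment is -1 < 18, so +2): -1 + 2 = 1.
A5 applies: 1 + 2 = 3.
A6 does not apply.
A7 applies: 3 − 3 = 0.
Level 0 is below the minimum of 1; floored at 1.
Final offense level: 1.
Criminal history: 4 prior points → Category 2 (3-6).
Level 1 falls in the 1-2 band.
Grid: Level 1-2 × Category 2 = 6-13 months.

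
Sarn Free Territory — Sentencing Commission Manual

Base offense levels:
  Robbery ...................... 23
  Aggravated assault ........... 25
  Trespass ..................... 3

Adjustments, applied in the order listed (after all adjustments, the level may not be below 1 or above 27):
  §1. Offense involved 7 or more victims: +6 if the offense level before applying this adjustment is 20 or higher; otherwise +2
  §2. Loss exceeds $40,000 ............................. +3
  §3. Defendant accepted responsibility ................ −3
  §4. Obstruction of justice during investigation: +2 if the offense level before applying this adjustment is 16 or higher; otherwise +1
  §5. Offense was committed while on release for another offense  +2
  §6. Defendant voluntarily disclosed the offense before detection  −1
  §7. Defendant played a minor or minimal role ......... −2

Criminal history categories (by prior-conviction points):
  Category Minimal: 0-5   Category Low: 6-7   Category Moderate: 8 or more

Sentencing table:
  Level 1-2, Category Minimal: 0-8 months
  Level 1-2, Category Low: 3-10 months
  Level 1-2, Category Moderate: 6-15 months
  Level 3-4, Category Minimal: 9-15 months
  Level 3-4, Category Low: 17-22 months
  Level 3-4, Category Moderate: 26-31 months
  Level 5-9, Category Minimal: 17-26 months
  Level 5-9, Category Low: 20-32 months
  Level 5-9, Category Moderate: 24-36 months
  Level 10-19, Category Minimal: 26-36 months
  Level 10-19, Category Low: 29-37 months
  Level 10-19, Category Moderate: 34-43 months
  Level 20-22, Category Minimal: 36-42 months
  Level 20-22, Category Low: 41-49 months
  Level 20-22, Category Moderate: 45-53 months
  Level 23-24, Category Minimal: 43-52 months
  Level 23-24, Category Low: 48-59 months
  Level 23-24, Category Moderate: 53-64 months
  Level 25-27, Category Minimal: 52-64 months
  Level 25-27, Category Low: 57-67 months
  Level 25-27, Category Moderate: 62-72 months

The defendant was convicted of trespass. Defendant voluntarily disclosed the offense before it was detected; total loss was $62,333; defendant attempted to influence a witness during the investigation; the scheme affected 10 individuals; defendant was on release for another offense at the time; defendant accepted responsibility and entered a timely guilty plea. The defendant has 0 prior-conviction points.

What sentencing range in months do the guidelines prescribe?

Base offense level for trespass: 3.
§1 applies (level before this adjustment is 3 < 20, so +2): 3 + 2 = 5.
§2 applies: 5 + 3 = 8.
§3 applies: 8 − 3 = 5.
§4 applies (level before this adjustment is 5 < 16, so +1): 5 + 1 = 6.
§5 applies: 6 + 2 = 8.
§6 applies: 8 − 1 = 7.
Final offense level: 7.
Criminal history: 0 prior points → Category Minimal (0-5).
Level 7 falls in the 5-9 band.
Grid: Level 5-9 × Category Minimal = 17-26 months.

17-26 months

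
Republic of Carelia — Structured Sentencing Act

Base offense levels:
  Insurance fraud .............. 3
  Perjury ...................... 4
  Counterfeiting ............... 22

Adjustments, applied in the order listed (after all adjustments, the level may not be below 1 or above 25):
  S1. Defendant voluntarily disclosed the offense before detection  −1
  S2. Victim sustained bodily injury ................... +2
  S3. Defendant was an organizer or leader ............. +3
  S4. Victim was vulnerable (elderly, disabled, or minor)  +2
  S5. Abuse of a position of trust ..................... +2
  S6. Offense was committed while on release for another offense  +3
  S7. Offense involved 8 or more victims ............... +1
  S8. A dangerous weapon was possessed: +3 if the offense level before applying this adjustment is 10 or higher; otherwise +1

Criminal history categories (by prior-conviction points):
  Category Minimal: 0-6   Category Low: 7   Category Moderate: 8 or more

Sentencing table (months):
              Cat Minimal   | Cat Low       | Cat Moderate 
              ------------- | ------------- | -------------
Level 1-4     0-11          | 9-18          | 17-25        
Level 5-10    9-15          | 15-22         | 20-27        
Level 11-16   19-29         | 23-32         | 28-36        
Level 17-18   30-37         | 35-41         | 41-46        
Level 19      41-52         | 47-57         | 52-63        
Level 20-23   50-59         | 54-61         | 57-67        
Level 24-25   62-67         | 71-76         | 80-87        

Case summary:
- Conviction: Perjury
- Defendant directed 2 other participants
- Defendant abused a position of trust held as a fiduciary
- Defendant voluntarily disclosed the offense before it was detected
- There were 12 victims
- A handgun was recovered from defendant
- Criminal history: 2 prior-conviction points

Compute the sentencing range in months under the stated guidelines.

Base offense level for perjury: 4.
S1 applies: 4 − 1 = 3.
S3 applies: 3 + 3 = 6.
S5 applies: 6 + 2 = 8.
S6 does not apply.
S7 applies: 8 + 1 = 9.
S8 applies (level before this adjustment is 9 < 10, so +1): 9 + 1 = 10.
Final offense level: 10.
Criminal history: 2 prior points → Category Minimal (0-6).
Level 10 falls in the 5-10 band.
Grid: Level 5-10 × Category Minimal = 9-15 months.

9-15 months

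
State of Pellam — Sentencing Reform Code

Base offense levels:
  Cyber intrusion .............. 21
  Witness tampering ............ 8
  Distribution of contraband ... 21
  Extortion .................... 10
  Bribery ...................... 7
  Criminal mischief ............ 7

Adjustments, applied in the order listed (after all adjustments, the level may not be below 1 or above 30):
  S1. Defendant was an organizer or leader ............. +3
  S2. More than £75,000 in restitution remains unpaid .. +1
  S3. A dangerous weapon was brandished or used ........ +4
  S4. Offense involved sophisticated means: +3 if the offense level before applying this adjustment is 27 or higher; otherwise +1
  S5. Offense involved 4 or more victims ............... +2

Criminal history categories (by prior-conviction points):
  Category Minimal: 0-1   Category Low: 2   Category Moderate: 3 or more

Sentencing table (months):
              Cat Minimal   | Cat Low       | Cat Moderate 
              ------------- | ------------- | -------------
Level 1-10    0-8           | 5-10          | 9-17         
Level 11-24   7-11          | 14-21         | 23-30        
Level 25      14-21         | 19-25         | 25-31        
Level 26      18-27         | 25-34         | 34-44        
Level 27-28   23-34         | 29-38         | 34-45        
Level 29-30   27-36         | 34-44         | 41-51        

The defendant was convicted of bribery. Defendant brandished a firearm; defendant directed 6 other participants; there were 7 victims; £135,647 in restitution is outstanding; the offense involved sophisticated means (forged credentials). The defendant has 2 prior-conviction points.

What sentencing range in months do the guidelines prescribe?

Base offense level for bribery: 7.
S1 applies: 7 + 3 = 10.
S2 applies: 10 + 1 = 11.
S3 applies: 11 + 4 = 15.
S4 applies (level before this adjustment is 15 < 27, so +1): 15 + 1 = 16.
S5 applies: 16 + 2 = 18.
Final offense level: 18.
Criminal history: 2 prior points → Category Low (2).
Level 18 falls in the 11-24 band.
Grid: Level 11-24 × Category Low = 14-21 months.

14-21 months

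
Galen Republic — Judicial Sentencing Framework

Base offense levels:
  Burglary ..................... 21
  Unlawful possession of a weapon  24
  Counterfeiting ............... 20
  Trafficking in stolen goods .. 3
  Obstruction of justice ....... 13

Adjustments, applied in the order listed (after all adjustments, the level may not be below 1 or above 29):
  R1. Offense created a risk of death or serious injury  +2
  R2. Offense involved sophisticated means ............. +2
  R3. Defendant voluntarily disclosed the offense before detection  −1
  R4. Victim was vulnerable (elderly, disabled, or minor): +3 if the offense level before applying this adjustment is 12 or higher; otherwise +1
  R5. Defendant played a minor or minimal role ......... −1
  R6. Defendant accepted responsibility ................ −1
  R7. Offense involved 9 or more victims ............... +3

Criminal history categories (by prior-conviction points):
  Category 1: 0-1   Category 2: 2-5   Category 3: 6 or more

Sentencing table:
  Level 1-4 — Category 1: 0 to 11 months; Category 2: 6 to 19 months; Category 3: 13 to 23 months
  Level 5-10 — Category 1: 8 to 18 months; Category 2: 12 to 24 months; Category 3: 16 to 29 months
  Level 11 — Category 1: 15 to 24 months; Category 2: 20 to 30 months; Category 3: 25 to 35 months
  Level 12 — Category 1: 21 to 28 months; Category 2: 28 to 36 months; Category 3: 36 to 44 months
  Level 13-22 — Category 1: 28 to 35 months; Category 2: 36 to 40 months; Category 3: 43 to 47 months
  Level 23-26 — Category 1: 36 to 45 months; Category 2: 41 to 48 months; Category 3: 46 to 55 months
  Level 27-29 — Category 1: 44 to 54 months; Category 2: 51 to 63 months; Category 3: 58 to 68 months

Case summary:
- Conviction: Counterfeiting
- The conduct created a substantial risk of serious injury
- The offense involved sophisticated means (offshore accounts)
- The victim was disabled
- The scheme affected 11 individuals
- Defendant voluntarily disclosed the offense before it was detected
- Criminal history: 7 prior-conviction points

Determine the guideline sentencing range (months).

58-68 months

Base offense level for counterfeiting: 20.
R1 applies: 20 + 2 = 22.
R2 applies: 22 + 2 = 24.
R3 applies: 24 − 1 = 23.
R4 applies (level before this adjustment is 23 ≥ 12, so +3): 23 + 3 = 26.
R5 does not apply.
R6 does not apply.
R7 applies: 26 + 3 = 29.
Final offense level: 29.
Criminal history: 7 prior points → Category 3 (6+).
Level 29 falls in the 27-29 band.
Grid: Level 27-29 × Category 3 = 58-68 months.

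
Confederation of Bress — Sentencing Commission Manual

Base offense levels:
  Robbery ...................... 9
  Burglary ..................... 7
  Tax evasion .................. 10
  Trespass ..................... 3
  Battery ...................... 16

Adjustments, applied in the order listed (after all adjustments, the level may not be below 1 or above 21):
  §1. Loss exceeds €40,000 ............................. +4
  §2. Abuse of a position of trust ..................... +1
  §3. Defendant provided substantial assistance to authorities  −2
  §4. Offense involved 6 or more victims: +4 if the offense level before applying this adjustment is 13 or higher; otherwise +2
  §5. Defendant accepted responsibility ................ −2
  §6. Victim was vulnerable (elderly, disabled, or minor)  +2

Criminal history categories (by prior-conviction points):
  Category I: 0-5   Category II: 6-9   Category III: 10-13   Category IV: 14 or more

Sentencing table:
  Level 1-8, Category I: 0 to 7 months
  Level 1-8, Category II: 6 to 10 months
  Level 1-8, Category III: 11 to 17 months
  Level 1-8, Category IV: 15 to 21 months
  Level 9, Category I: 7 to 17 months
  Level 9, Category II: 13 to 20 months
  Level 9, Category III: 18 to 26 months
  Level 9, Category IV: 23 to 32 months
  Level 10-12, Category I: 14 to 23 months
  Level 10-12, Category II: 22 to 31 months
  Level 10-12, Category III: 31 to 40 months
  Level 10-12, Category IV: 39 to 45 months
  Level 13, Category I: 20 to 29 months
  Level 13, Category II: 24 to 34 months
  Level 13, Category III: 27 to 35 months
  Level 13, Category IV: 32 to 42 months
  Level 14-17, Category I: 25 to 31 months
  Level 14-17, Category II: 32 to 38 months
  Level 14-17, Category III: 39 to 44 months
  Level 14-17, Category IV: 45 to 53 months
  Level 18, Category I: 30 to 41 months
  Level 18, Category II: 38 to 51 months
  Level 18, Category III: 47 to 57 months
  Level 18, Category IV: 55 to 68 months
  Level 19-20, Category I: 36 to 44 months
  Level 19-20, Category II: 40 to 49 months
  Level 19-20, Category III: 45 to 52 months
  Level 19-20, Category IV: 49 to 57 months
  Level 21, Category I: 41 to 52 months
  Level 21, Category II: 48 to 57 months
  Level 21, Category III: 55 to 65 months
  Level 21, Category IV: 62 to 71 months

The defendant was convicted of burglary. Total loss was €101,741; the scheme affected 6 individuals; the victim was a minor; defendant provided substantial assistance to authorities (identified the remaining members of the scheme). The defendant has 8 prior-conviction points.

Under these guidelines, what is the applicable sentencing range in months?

Base offense level for burglary: 7.
§1 applies: 7 + 4 = 11.
§3 applies: 11 − 2 = 9.
§4 applies (level before this adjustment is 9 < 13, so +2): 9 + 2 = 11.
§5 does not apply.
§6 applies: 11 + 2 = 13.
Final offense level: 13.
Criminal history: 8 prior points → Category II (6-9).
Level 13 falls in the 13 band.
Grid: Level 13 × Category II = 24-34 months.

24-34 months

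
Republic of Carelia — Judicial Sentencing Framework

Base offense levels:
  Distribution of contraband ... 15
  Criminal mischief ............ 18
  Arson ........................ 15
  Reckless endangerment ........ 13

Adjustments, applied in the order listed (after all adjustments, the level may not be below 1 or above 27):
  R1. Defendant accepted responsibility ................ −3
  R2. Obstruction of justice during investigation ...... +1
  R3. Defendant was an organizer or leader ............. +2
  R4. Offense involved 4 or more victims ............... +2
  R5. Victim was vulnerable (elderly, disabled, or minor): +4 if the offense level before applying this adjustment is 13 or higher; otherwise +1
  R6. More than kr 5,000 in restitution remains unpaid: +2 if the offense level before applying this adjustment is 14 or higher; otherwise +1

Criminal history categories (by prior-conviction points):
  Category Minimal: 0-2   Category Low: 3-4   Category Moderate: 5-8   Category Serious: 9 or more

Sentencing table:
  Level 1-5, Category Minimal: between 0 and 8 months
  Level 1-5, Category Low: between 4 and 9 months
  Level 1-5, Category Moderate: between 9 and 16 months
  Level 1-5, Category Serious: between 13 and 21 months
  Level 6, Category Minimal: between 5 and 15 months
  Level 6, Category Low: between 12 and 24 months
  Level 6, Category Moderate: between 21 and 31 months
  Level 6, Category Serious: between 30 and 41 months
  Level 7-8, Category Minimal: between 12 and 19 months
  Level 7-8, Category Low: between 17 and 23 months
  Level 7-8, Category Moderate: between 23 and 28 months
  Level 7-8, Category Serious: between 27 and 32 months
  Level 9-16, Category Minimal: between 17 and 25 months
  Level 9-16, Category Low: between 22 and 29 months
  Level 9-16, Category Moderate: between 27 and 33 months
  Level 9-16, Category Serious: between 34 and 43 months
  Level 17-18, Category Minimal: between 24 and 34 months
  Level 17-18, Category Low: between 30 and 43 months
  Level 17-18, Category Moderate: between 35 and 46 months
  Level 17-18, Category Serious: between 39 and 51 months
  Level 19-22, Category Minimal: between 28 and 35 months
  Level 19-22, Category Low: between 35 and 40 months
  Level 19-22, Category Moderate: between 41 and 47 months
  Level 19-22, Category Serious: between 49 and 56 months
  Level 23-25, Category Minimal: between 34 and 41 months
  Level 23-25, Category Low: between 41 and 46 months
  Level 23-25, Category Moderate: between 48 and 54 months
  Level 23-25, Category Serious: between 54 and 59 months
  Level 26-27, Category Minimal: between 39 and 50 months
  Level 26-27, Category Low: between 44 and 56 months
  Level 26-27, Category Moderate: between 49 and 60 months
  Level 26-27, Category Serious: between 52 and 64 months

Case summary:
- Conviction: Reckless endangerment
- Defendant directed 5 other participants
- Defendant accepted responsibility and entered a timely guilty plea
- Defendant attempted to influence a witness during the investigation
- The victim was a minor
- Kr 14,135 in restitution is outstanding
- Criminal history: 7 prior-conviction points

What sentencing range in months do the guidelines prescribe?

Base offense level for reckless endangerment: 13.
R1 applies: 13 − 3 = 10.
R2 applies: 10 + 1 = 11.
R3 applies: 11 + 2 = 13.
R5 applies (level before this adjustment is 13 ≥ 13, so +4): 13 + 4 = 17.
R6 applies (level before this adjustment is 17 ≥ 14, so +2): 17 + 2 = 19.
Final offense level: 19.
Criminal history: 7 prior points → Category Moderate (5-8).
Level 19 falls in the 19-22 band.
Grid: Level 19-22 × Category Moderate = 41-47 months.

41-47 months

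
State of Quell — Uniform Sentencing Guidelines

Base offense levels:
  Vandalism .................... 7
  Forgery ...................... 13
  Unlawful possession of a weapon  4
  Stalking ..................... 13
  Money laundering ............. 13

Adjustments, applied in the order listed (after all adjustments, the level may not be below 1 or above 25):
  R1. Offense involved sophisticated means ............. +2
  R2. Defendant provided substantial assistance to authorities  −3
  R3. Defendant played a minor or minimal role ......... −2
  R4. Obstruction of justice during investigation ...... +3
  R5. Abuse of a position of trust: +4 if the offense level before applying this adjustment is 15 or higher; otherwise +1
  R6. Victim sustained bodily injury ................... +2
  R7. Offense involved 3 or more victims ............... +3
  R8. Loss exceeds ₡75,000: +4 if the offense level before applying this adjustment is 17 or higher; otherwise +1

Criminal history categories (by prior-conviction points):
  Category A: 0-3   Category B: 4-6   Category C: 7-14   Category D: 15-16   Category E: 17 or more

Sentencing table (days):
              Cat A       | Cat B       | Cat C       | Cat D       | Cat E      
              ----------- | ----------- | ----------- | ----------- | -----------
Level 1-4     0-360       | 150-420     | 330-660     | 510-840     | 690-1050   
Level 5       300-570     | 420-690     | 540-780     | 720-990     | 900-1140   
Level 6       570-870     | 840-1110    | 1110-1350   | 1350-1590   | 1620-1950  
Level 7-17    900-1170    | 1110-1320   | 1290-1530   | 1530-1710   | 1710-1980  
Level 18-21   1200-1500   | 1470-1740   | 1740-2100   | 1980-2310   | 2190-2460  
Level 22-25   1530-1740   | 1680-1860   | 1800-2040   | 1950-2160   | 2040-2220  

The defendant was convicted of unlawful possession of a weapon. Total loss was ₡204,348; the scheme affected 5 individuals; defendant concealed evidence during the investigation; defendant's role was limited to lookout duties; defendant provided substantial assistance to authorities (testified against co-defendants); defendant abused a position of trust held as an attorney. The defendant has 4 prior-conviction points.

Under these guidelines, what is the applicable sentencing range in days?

Base offense level for unlawful possession of a weapon: 4.
R1 does not apply.
R2 applies: 4 − 3 = 1.
R3 applies: 1 − 2 = -1.
R4 applies: -1 + 3 = 2.
R5 applies (level before this adjustment is 2 < 15, so +1): 2 + 1 = 3.
R7 applies: 3 + 3 = 6.
R8 applies (level before this adjustment is 6 < 17, so +1): 6 + 1 = 7.
Final offense level: 7.
Criminal history: 4 prior points → Category B (4-6).
Level 7 falls in the 7-17 band.
Grid: Level 7-17 × Category B = 1110-1320 days.

1110-1320 days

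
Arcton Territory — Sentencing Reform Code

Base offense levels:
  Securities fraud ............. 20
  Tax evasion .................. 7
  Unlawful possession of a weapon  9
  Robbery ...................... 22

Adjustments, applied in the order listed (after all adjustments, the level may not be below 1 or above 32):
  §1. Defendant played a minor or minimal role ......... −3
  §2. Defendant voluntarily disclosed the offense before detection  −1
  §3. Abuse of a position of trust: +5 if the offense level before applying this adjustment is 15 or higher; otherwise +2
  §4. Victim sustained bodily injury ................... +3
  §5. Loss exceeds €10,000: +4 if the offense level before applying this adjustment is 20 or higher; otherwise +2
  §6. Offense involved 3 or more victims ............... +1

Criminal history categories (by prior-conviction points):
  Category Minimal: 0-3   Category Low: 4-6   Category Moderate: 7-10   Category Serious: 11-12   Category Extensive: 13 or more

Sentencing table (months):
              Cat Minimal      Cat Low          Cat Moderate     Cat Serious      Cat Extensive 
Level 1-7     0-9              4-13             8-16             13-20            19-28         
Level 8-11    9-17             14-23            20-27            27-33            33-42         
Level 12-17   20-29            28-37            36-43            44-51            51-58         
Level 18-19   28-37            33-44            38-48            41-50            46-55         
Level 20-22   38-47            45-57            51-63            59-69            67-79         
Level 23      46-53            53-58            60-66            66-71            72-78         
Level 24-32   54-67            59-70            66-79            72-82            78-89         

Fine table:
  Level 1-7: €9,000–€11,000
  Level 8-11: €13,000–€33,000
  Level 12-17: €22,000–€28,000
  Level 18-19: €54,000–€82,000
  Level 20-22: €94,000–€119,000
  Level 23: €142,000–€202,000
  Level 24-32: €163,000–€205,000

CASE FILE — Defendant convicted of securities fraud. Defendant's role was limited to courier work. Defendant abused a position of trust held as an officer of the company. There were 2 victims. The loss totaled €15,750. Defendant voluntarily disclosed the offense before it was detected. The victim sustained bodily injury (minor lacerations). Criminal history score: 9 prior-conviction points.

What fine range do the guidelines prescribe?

Base offense level for securities fraud: 20.
§1 applies: 20 − 3 = 17.
§2 applies: 17 − 1 = 16.
§3 applies (level before this adjustment is 16 ≥ 15, so +5): 16 + 5 = 21.
§4 applies: 21 + 3 = 24.
§5 applies (level before this adjustment is 24 ≥ 20, so +4): 24 + 4 = 28.
§6 does not apply.
Final offense level: 28.
Level 28 falls in the 24-32 band.
Fine table: Level 24-32 → €163,000–€205,000.

€163,000–€205,000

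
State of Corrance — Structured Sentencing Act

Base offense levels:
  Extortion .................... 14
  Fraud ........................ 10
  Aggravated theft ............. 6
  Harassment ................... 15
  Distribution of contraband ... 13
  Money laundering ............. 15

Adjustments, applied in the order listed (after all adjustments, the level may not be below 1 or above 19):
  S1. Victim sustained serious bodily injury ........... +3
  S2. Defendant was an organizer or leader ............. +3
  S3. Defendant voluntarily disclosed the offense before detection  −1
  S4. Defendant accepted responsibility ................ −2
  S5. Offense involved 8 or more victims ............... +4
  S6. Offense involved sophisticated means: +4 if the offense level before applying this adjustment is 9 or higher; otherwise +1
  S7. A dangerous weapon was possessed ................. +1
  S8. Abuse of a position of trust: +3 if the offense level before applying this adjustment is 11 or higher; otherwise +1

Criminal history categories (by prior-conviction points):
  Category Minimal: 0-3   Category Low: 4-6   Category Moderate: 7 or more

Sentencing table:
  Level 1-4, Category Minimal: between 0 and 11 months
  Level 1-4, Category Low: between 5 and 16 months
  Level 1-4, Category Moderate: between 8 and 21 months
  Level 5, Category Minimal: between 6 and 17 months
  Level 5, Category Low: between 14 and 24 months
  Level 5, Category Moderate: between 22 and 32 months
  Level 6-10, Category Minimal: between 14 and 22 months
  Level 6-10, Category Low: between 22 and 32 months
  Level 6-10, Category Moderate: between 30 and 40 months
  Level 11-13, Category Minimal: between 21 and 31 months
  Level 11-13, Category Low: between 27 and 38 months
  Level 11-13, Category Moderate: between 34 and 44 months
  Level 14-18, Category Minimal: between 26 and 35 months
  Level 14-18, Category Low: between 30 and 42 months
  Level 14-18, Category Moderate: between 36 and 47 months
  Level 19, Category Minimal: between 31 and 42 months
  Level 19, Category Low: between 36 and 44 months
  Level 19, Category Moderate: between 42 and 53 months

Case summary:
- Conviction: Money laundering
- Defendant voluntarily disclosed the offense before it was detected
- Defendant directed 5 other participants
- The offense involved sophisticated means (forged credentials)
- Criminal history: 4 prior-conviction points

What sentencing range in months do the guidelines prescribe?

Base offense level for money laundering: 15.
S1 does not apply.
S2 applies: 15 + 3 = 18.
S3 applies: 18 − 1 = 17.
S6 applies (level before this adjustment is 17 ≥ 9, so +4): 17 + 4 = 21.
S7 does not apply.
S8 does not apply.
Level 21 exceeds the maximum of 19; capped at 19.
Final offense level: 19.
Criminal history: 4 prior points → Category Low (4-6).
Level 19 falls in the 19 band.
Grid: Level 19 × Category Low = 36-44 months.

36-44 months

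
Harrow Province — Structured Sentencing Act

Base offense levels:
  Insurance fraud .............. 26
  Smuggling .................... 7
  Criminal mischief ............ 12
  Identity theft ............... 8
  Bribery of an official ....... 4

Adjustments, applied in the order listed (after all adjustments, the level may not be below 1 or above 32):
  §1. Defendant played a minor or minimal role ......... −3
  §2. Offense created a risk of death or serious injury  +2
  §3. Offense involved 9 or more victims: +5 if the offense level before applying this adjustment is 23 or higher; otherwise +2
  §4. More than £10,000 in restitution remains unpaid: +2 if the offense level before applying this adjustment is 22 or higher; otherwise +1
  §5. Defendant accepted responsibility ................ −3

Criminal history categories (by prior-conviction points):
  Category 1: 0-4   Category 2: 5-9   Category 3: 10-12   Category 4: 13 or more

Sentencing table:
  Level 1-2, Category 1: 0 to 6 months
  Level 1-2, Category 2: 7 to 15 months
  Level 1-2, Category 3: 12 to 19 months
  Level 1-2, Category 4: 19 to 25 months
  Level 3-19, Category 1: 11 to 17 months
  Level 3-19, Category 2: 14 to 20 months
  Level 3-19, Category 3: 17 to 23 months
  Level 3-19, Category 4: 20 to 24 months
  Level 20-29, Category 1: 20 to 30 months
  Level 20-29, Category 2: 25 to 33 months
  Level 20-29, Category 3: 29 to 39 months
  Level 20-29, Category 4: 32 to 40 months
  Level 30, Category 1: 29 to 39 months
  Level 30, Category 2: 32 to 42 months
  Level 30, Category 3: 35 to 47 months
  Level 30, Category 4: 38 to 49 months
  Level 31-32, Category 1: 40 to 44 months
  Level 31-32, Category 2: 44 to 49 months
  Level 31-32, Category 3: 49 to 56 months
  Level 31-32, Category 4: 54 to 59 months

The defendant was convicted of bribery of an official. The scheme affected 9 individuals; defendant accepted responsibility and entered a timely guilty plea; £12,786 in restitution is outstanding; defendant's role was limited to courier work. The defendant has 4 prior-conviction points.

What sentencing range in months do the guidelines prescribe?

0-6 months

Base offense level for bribery of an official: 4.
§1 applies: 4 − 3 = 1.
§2 does not apply.
§3 applies (level before this adjustment is 1 < 23, so +2): 1 + 2 = 3.
§4 applies (level before this adjustment is 3 < 22, so +1): 3 + 1 = 4.
§5 applies: 4 − 3 = 1.
Final offense level: 1.
Criminal history: 4 prior points → Category 1 (0-4).
Level 1 falls in the 1-2 band.
Grid: Level 1-2 × Category 1 = 0-6 months.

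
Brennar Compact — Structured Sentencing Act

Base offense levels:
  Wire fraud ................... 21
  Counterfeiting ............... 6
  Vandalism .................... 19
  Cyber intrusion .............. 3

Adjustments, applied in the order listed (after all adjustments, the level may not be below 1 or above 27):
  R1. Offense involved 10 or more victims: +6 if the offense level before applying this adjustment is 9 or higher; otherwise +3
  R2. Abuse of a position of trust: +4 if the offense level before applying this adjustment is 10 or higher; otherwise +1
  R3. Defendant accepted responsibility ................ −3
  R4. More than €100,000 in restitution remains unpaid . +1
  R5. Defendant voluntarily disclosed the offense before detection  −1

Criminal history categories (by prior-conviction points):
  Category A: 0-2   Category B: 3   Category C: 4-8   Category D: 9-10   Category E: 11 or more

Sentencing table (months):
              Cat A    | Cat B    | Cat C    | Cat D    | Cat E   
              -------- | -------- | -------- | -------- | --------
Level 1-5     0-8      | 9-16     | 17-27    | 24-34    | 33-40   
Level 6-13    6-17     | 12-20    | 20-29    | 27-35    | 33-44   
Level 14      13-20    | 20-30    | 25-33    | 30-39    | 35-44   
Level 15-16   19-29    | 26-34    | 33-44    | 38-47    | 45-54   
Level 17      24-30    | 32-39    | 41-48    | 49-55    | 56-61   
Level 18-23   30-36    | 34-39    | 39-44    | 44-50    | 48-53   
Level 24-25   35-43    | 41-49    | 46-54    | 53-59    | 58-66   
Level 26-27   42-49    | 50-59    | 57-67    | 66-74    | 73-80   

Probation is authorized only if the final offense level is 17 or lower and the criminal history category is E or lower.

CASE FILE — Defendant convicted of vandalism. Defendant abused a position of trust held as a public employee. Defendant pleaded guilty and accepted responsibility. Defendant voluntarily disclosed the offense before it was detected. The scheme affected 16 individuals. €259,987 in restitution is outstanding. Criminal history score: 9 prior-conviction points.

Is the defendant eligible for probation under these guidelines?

Base offense level for vandalism: 19.
R1 applies (level before this adjustment is 19 ≥ 9, so +6): 19 + 6 = 25.
R2 applies (level before this adjustment is 25 ≥ 10, so +4): 25 + 4 = 29.
R3 applies: 29 − 3 = 26.
R4 applies: 26 + 1 = 27.
R5 applies: 27 − 1 = 26.
Final offense level: 26.
Criminal history: 9 prior points → Category D (9-10).
Level 26 falls in the 26-27 band.
Grid: Level 26-27 × Category D = 66-74 months.
Probation check: level 26 > 17 and category D ≤ E → not eligible.

No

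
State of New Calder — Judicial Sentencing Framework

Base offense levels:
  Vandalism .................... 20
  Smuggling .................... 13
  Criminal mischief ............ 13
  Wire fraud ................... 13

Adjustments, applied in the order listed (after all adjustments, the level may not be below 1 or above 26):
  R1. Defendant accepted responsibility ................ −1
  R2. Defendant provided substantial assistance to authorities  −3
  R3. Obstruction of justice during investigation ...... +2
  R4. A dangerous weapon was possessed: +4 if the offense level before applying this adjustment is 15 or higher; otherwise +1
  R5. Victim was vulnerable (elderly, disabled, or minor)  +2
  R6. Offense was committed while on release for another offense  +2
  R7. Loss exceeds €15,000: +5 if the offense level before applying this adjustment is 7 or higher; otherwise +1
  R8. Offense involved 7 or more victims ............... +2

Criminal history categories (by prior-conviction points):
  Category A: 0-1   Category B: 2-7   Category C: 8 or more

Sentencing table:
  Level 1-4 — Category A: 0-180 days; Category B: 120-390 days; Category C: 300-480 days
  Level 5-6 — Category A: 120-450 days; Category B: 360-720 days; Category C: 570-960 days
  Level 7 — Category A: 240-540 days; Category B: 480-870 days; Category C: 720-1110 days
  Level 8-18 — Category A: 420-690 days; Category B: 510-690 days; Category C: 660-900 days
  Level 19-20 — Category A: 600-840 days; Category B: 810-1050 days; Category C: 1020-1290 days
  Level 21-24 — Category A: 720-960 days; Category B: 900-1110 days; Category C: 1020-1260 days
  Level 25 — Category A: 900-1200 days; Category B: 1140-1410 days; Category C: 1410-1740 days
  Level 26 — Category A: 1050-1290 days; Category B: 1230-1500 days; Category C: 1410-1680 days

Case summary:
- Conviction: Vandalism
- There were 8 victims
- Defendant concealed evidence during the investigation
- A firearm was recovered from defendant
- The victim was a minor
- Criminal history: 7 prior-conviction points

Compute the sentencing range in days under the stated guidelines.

1230-1500 days

Base offense level for vandalism: 20.
R1 does not apply.
R2 does not apply.
R3 applies: 20 + 2 = 22.
R4 applies (level before this adjustment is 22 ≥ 15, so +4): 22 + 4 = 26.
R5 applies: 26 + 2 = 28.
R8 applies: 28 + 2 = 30.
Level 30 exceeds the maximum of 26; capped at 26.
Final offense level: 26.
Criminal history: 7 prior points → Category B (2-7).
Level 26 falls in the 26 band.
Grid: Level 26 × Category B = 1230-1500 days.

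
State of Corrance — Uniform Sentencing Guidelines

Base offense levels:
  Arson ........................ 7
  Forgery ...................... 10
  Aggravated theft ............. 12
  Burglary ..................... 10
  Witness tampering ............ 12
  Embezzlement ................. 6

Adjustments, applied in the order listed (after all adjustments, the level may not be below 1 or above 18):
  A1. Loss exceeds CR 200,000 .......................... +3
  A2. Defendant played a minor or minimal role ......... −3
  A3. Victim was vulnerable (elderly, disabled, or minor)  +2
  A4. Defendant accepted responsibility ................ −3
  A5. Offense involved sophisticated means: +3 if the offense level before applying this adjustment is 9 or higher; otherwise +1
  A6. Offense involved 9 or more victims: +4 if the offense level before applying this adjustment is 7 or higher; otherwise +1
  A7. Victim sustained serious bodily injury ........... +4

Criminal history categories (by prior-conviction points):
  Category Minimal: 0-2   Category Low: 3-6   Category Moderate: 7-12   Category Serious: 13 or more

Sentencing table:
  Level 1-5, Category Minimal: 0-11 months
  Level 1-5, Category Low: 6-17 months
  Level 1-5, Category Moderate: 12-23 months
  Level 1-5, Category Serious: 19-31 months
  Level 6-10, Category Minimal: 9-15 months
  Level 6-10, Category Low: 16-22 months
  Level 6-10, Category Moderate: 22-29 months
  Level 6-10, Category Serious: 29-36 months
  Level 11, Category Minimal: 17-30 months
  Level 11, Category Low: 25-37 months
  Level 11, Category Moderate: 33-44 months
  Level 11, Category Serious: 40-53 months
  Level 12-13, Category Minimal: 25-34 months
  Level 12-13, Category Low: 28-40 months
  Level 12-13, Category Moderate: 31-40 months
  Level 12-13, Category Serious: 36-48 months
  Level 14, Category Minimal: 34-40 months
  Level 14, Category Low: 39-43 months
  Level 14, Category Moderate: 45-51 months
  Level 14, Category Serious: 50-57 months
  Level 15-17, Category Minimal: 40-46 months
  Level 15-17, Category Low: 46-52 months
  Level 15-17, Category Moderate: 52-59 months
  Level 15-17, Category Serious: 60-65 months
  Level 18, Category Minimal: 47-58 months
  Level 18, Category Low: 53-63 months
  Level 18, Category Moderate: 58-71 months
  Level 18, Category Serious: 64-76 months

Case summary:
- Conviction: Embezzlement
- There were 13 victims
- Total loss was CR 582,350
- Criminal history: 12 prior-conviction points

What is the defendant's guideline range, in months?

31-40 months

Base offense level for embezzlement: 6.
A1 applies: 6 + 3 = 9.
A3 does not apply.
A6 applies (level before this adjustment is 9 ≥ 7, so +4): 9 + 4 = 13.
A7 does not apply.
Final offense level: 13.
Criminal history: 12 prior points → Category Moderate (7-12).
Level 13 falls in the 12-13 band.
Grid: Level 12-13 × Category Moderate = 31-40 months.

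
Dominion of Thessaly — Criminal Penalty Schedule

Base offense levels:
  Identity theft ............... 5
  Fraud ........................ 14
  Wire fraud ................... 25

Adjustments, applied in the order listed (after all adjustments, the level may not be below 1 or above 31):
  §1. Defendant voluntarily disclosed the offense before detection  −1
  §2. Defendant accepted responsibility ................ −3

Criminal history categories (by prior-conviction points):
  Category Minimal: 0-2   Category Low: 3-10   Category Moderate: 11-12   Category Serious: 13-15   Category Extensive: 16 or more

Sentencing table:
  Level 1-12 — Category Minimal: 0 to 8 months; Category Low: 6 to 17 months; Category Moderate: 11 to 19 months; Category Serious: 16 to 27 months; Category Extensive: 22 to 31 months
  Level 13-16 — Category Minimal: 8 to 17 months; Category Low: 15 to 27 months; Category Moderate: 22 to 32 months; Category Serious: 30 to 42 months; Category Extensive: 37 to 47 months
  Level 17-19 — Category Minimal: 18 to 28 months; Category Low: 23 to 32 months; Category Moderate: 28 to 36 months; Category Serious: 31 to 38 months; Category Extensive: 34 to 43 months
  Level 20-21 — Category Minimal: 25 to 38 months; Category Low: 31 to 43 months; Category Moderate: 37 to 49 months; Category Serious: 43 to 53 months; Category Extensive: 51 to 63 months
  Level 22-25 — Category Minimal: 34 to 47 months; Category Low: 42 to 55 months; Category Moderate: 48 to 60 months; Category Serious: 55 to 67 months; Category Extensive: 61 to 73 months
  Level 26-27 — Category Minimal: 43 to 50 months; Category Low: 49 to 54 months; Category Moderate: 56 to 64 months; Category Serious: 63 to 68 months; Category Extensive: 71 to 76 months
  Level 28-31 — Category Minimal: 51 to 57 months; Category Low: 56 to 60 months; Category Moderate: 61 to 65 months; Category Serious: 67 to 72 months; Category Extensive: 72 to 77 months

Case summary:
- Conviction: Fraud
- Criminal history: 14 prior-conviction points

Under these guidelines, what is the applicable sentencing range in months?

Base offense level for fraud: 14.
Final offense level: 14.
Criminal history: 14 prior points → Category Serious (13-15).
Level 14 falls in the 13-16 band.
Grid: Level 13-16 × Category Serious = 30-42 months.

30-42 months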